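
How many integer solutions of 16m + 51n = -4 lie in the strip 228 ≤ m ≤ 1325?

gcd(51, 16) = 1.
By Bézout, 16×(16) + 51×(-5) = 1.
Particular solution: (38, -12).
General solution: m = 38 + 51t, n = -12 - 16t for integer t.
228 ≤ 38 + 51t ≤ 1325 gives t ∈ [4, 25], which is 22 values.

22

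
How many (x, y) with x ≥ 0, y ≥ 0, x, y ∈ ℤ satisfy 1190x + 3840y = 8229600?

18

gcd(3840, 1190) = 10  (3840 = 3·1190 + 270, 1190 = 4·270 + 110, 270 = 2·110 + 50, 110 = 2·50 + 10, 50 = 5·10).
Back-substituting, 1190·(71) + 3840·(-22) = 10.
Scale by 822960: one solution is (58430160, -18105120). Reduce x mod 384: (336, 2039).
General: x = 336 + 384t, y = 2039 - 119t.
x ≥ 0 ⇒ t ≥ 0; y ≥ 0 ⇒ t ≤ 17. So t ∈ [0, 17]: 18 solutions.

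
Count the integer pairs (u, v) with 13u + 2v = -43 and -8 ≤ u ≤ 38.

gcd(13, 2) = 1.
By Bézout, 13*(1) + 2*(-6) = 1.
Particular solution: (1, -28).
General solution: u = 1 + 2t, v = -28 - 13t for integer t.
-8 ≤ 1 + 2t ≤ 38 gives t ∈ [-4, 18], which is 23 values.

23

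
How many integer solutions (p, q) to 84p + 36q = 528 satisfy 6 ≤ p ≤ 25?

6

gcd(84, 36):
  84 = 2*36 + 12
  36 = 3*12
so gcd(84, 36) = 12.
Back-substitute for Bézout coefficients:
  12 = 84 - 2*36
  ... = 84*(1) + 36*(-2)
Scale by 44: particular solution (44, -88); reduce p mod 3: (2, 10).
General solution: p = 2 + 3t, q = 10 - 7t for integer t.
6 ≤ 2 + 3t ≤ 25 gives t ∈ [2, 7], which is 6 values.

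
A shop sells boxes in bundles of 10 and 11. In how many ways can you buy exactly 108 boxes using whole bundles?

1

Need nonnegative integers with 10j + 11k = 108.
gcd(10, 11) = 1, and 10·(-1) + 11·(1) = 1.
So (j₀, k₀) = (-108, 108); general j = -108 + 11t, k = 108 - 10t.
j ≥ 0 ⇒ t ≥ 10; k ≥ 0 ⇒ t ≤ 10. That's 1 value of t.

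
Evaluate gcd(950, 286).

gcd(950, 286):
  950 = 3×286 + 92
  286 = 3×92 + 10
  92 = 9×10 + 2
  10 = 5×2
so gcd(950, 286) = 2.

2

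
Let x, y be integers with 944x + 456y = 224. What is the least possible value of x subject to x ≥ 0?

gcd(944, 456):
  944 = 2*456 + 32
  456 = 14*32 + 8
  32 = 4*8
so gcd(944, 456) = 8.
8 divides 224, so solutions exist.
Back-substitute for Bézout coefficients:
  8 = 456 - 14*32
  ... = 944*(-14) + 456*(29)
Scale by 224/8 = 28: (x₀, y₀) = (-392, 812).
General solution: x = -392 + 57t, y = 812 - 118t for integer t.
x ≥ 0: smallest is -392 mod 57 = 7 (at t = 7), with y = -14.

7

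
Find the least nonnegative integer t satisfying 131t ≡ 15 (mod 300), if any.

165

gcd(300, 131):
  300 = 2·131 + 38
  131 = 3·38 + 17
  38 = 2·17 + 4
  17 = 4·4 + 1
  4 = 4·1
so gcd(300, 131) = 1.
1 divides 15, so solutions exist.
Back-substitute for Bézout coefficients:
  1 = 17 - 4·4
  ... = 131·(71) + 300·(-31)
So 131·(71) ≡ 1 (mod 300); multiply by 15: t ≡ 1065 (mod 300).
Smallest nonnegative: t = 1065 mod 300 = 165.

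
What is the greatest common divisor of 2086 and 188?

gcd(2086, 188):
  2086 = 11×188 + 18
  188 = 10×18 + 8
  18 = 2×8 + 2
  8 = 4×2
so gcd(2086, 188) = 2.

2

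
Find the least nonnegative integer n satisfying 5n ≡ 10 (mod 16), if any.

gcd(16, 5) = 1  (16 = 3*5 + 1, 5 = 5*1).
1 divides 10, so solutions exist.
Back-substituting, 5*(-3) + 16*(1) = 1.
So 5*(-3) ≡ 1 (mod 16); multiply by 10: n ≡ -30 (mod 16).
Smallest nonnegative: n = -30 mod 16 = 2.

2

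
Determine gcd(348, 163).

1

gcd(348, 163):
  348 = 2×163 + 22
  163 = 7×22 + 9
  22 = 2×9 + 4
  9 = 2×4 + 1
  4 = 4×1
so gcd(348, 163) = 1.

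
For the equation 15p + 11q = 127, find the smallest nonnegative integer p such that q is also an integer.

7

gcd(15, 11):
  15 = 1*11 + 4
  11 = 2*4 + 3
  4 = 1*3 + 1
  3 = 3*1
so gcd(15, 11) = 1.
1 divides 127, so solutions exist.
Back-substitute for Bézout coefficients:
  1 = 4 - 1*3
  ... = 15*(3) + 11*(-4)
Scale by 127/1 = 127: (p₀, q₀) = (381, -508).
General solution: p = 381 + 11t, q = -508 - 15t for integer t.
p ≥ 0: smallest is 381 mod 11 = 7 (at t = -34), with q = 2.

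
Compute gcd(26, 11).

1

gcd(26, 11) = 1  (26 = 2×11 + 4, 11 = 2×4 + 3, 4 = 1×3 + 1, 3 = 3×1).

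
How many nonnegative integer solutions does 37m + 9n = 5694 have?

17

gcd(37, 9) = 1  (37 = 4·9 + 1, 9 = 9·1).
Back-substituting, 37·(1) + 9·(-4) = 1.
Scale by 5694: one solution is (5694, -22776). Reduce m mod 9: (6, 608).
General: m = 6 + 9t, n = 608 - 37t.
m ≥ 0 ⇒ t ≥ 0; n ≥ 0 ⇒ t ≤ 16. So t ∈ [0, 16]: 17 solutions.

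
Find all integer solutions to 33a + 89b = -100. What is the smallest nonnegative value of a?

59

gcd(89, 33):
  89 = 2×33 + 23
  33 = 1×23 + 10
  23 = 2×10 + 3
  10 = 3×3 + 1
  3 = 3×1
so gcd(89, 33) = 1.
1 divides -100, so solutions exist.
Back-substitute for Bézout coefficients:
  1 = 10 - 3×3
  ... = 33×(27) + 89×(-10)
Scale by -100/1 = -100: (a₀, b₀) = (-2700, 1000).
General solution: a = -2700 + 89t, b = 1000 - 33t for integer t.
a ≥ 0: smallest is -2700 mod 89 = 59 (at t = 31), with b = -23.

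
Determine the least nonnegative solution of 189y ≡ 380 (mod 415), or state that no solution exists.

gcd(415, 189) = 1  (415 = 2×189 + 37, 189 = 5×37 + 4, 37 = 9×4 + 1, 4 = 4×1).
1 divides 380, so solutions exist.
Back-substituting, 189×(-101) + 415×(46) = 1.
So 189×(-101) ≡ 1 (mod 415); multiply by 380: y ≡ -38380 (mod 415).
Smallest nonnegative: y = -38380 mod 415 = 215.

215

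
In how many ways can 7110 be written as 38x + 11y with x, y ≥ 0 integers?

17

gcd(38, 11) = 1  (38 = 3*11 + 5, 11 = 2*5 + 1, 5 = 5*1).
Back-substituting, 38*(-2) + 11*(7) = 1.
Scale by 7110: one solution is (-14220, 49770). Reduce x mod 11: (3, 636).
General: x = 3 + 11t, y = 636 - 38t.
x ≥ 0 ⇒ t ≥ 0; y ≥ 0 ⇒ t ≤ 16. So t ∈ [0, 16]: 17 solutions.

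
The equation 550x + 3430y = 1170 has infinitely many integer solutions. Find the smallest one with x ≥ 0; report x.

gcd(3430, 550) = 10  (3430 = 6*550 + 130, 550 = 4*130 + 30, 130 = 4*30 + 10, 30 = 3*10).
10 divides 1170, so solutions exist.
Back-substituting, 550*(-106) + 3430*(17) = 10.
Scale by 1170/10 = 117: (x₀, y₀) = (-12402, 1989).
General solution: x = -12402 + 343t, y = 1989 - 55t for integer t.
x ≥ 0: smallest is -12402 mod 343 = 289 (at t = 37), with y = -46.

289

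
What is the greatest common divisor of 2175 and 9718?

gcd(9718, 2175):
  9718 = 4·2175 + 1018
  2175 = 2·1018 + 139
  1018 = 7·139 + 45
  139 = 3·45 + 4
  45 = 11·4 + 1
  4 = 4·1
so gcd(9718, 2175) = 1.

1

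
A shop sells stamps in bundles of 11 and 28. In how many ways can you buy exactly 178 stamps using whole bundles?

Need nonnegative integers with 11j + 28k = 178.
gcd(11, 28) = 1, and 11·(-5) + 28·(2) = 1.
So (j₀, k₀) = (-890, 356); general j = -890 + 28t, k = 356 - 11t.
j ≥ 0 ⇒ t ≥ 32; k ≥ 0 ⇒ t ≤ 32. That's 1 value of t.

1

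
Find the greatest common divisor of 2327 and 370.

1

gcd(2327, 370) = 1  (2327 = 6×370 + 107, 370 = 3×107 + 49, 107 = 2×49 + 9, 49 = 5×9 + 4, 9 = 2×4 + 1, 4 = 4×1).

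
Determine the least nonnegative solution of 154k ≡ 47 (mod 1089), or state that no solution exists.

no solution

gcd(1089, 154):
  1089 = 7·154 + 11
  154 = 14·11
so gcd(1089, 154) = 11.
11 does not divide 47, so the congruence has no solution.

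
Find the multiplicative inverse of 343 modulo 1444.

1103

gcd(1444, 343) = 1.
By Bézout, 343·(-341) + 1444·(81) = 1.
So 343·-341 ≡ 1 (mod 1444), and -341 mod 1444 = 1103.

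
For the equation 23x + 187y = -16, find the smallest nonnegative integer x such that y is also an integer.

105

gcd(187, 23):
  187 = 8×23 + 3
  23 = 7×3 + 2
  3 = 1×2 + 1
  2 = 2×1
so gcd(187, 23) = 1.
1 divides -16, so solutions exist.
Back-substitute for Bézout coefficients:
  1 = 3 - 1×2
  ... = 23×(-65) + 187×(8)
Scale by -16/1 = -16: (x₀, y₀) = (1040, -128).
General solution: x = 1040 + 187t, y = -128 - 23t for integer t.
x ≥ 0: smallest is 1040 mod 187 = 105 (at t = -5), with y = -13.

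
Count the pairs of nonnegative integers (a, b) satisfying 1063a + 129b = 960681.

7

gcd(1063, 129) = 1.
By Bézout, 1063×(25) + 129×(-206) = 1.
One solution: (63, 6928).
General: a = 63 + 129t, b = 6928 - 1063t.
a ≥ 0 ⇒ t ≥ 0; b ≥ 0 ⇒ t ≤ 6. So t ∈ [0, 6]: 7 solutions.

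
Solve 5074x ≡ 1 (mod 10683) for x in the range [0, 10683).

gcd(10683, 5074) = 1  (10683 = 2·5074 + 535, 5074 = 9·535 + 259, 535 = 2·259 + 17, 259 = 15·17 + 4, 17 = 4·4 + 1, 4 = 4·1).
Back-substituting, 5074·(-2516) + 10683·(1195) = 1.
So 5074·-2516 ≡ 1 (mod 10683), and -2516 mod 10683 = 8167.

8167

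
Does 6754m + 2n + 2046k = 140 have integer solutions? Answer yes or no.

yes

gcd(6754, 2) = 2.
gcd(2, 2046) = 2.
2 divides 140, so integer solutions exist.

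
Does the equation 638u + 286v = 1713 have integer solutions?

gcd(638, 286):
  638 = 2·286 + 66
  286 = 4·66 + 22
  66 = 3·22
so gcd(638, 286) = 22.
22 does not divide 1713 (remainder 19), so no integer solutions.

no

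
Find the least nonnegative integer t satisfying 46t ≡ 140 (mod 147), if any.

gcd(147, 46):
  147 = 3*46 + 9
  46 = 5*9 + 1
  9 = 9*1
so gcd(147, 46) = 1.
1 divides 140, so solutions exist.
Back-substitute for Bézout coefficients:
  1 = 46 - 5*9
  ... = 46*(16) + 147*(-5)
So 46*(16) ≡ 1 (mod 147); multiply by 140: t ≡ 2240 (mod 147).
Smallest nonnegative: t = 2240 mod 147 = 35.

35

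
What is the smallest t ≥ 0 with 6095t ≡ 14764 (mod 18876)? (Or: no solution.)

gcd(18876, 6095) = 1.
1 divides 14764, so solutions exist.
By Bézout, 6095*(-3673) + 18876*(1186) = 1.
So 6095*(-3673) ≡ 1 (mod 18876); multiply by 14764: t ≡ -54228172 (mod 18876).
Smallest nonnegative: t = -54228172 mod 18876 = 2576.

2576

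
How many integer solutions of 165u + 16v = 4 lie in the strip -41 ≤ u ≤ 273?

19

gcd(165, 16):
  165 = 10·16 + 5
  16 = 3·5 + 1
  5 = 5·1
so gcd(165, 16) = 1.
Back-substitute for Bézout coefficients:
  1 = 16 - 3·5
  ... = 165·(-3) + 16·(31)
Scale by 4: particular solution (-12, 124); reduce u mod 16: (4, -41).
General solution: u = 4 + 16t, v = -41 - 165t for integer t.
-41 ≤ 4 + 16t ≤ 273 gives t ∈ [-2, 16], which is 19 values.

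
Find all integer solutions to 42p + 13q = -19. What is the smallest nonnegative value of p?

11

gcd(42, 13):
  42 = 3×13 + 3
  13 = 4×3 + 1
  3 = 3×1
so gcd(42, 13) = 1.
1 divides -19, so solutions exist.
Back-substitute for Bézout coefficients:
  1 = 13 - 4×3
  ... = 42×(-4) + 13×(13)
Scale by -19/1 = -19: (p₀, q₀) = (76, -247).
General solution: p = 76 + 13t, q = -247 - 42t for integer t.
p ≥ 0: smallest is 76 mod 13 = 11 (at t = -5), with q = -37.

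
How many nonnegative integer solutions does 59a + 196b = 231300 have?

20

gcd(196, 59) = 1  (196 = 3*59 + 19, 59 = 3*19 + 2, 19 = 9*2 + 1, 2 = 2*1).
Back-substituting, 59*(-93) + 196*(28) = 1.
Scale by 231300: one solution is (-21510900, 6476400). Reduce a mod 196: (100, 1150).
General: a = 100 + 196t, b = 1150 - 59t.
a ≥ 0 ⇒ t ≥ 0; b ≥ 0 ⇒ t ≤ 19. So t ∈ [0, 19]: 20 solutions.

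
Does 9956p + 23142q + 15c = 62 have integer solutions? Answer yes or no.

gcd(23142, 9956) = 38  (23142 = 2·9956 + 3230, 9956 = 3·3230 + 266, 3230 = 12·266 + 38, 266 = 7·38).
gcd(38, 15) = 1.
1 divides 62, so integer solutions exist.

yes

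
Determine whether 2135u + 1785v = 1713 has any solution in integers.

no

gcd(2135, 1785) = 35  (2135 = 1*1785 + 350, 1785 = 5*350 + 35, 350 = 10*35).
35 does not divide 1713 (remainder 33), so no integer solutions.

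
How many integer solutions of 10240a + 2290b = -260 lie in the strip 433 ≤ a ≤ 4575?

gcd(10240, 2290) = 10  (10240 = 4·2290 + 1080, 2290 = 2·1080 + 130, 1080 = 8·130 + 40, 130 = 3·40 + 10, 40 = 4·10).
Back-substituting, 10240·(-53) + 2290·(237) = 10.
Scale by -26: particular solution (1378, -6162); reduce a mod 229: (4, -18).
General solution: a = 4 + 229t, b = -18 - 1024t for integer t.
433 ≤ 4 + 229t ≤ 4575 gives t ∈ [2, 19], which is 18 values.

18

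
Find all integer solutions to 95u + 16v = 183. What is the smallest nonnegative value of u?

gcd(95, 16):
  95 = 5*16 + 15
  16 = 1*15 + 1
  15 = 15*1
so gcd(95, 16) = 1.
1 divides 183, so solutions exist.
Back-substitute for Bézout coefficients:
  1 = 16 - 1*15
  ... = 95*(-1) + 16*(6)
Scale by 183/1 = 183: (u₀, v₀) = (-183, 1098).
General solution: u = -183 + 16t, v = 1098 - 95t for integer t.
u ≥ 0: smallest is -183 mod 16 = 9 (at t = 12), with v = -42.

9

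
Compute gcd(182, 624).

gcd(624, 182):
  624 = 3·182 + 78
  182 = 2·78 + 26
  78 = 3·26
so gcd(624, 182) = 26.

26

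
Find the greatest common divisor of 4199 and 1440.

1

gcd(4199, 1440):
  4199 = 2*1440 + 1319
  1440 = 1*1319 + 121
  1319 = 10*121 + 109
  121 = 1*109 + 12
  109 = 9*12 + 1
  12 = 12*1
so gcd(4199, 1440) = 1.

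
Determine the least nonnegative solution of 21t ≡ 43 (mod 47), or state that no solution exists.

gcd(47, 21) = 1.
1 divides 43, so solutions exist.
By Bézout, 21·(9) + 47·(-4) = 1.
So 21·(9) ≡ 1 (mod 47); multiply by 43: t ≡ 387 (mod 47).
Smallest nonnegative: t = 387 mod 47 = 11.

11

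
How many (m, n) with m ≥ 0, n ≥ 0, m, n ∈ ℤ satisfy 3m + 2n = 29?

gcd(3, 2) = 1.
By Bézout, 3×(1) + 2×(-1) = 1.
One solution: (1, 13).
General: m = 1 + 2t, n = 13 - 3t.
m ≥ 0 ⇒ t ≥ 0; n ≥ 0 ⇒ t ≤ 4. So t ∈ [0, 4]: 5 solutions.

5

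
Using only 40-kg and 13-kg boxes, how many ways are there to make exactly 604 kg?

1

Need nonnegative integers with 40j + 13k = 604.
gcd(40, 13) = 1, and 40·(1) + 13·(-3) = 1.
So (j₀, k₀) = (604, -1812); general j = 604 + 13t, k = -1812 - 40t.
j ≥ 0 ⇒ t ≥ -46; k ≥ 0 ⇒ t ≤ -46. That's 1 value of t.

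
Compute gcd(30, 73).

1

gcd(73, 30) = 1  (73 = 2×30 + 13, 30 = 2×13 + 4, 13 = 3×4 + 1, 4 = 4×1).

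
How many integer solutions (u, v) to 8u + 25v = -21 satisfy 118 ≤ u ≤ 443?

13

gcd(25, 8):
  25 = 3·8 + 1
  8 = 8·1
so gcd(25, 8) = 1.
Back-substitute for Bézout coefficients:
  1 = 25 - 3·8
  ... = 8·(-3) + 25·(1)
Scale by -21: particular solution (63, -21); reduce u mod 25: (13, -5).
General solution: u = 13 + 25t, v = -5 - 8t for integer t.
118 ≤ 13 + 25t ≤ 443 gives t ∈ [5, 17], which is 13 values.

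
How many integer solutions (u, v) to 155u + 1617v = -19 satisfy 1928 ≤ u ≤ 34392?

gcd(1617, 155):
  1617 = 10*155 + 67
  155 = 2*67 + 21
  67 = 3*21 + 4
  21 = 5*4 + 1
  4 = 4*1
so gcd(1617, 155) = 1.
Back-substitute for Bézout coefficients:
  1 = 21 - 5*4
  ... = 155*(386) + 1617*(-37)
Scale by -19: particular solution (-7334, 703); reduce u mod 1617: (751, -72).
General solution: u = 751 + 1617t, v = -72 - 155t for integer t.
1928 ≤ 751 + 1617t ≤ 34392 gives t ∈ [1, 20], which is 20 values.

20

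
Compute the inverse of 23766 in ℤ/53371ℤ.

49596

gcd(53371, 23766):
  53371 = 2×23766 + 5839
  23766 = 4×5839 + 410
  5839 = 14×410 + 99
  410 = 4×99 + 14
  99 = 7×14 + 1
  14 = 14×1
so gcd(53371, 23766) = 1.
Back-substitute for Bézout coefficients:
  1 = 99 - 7×14
  ... = 23766×(-3775) + 53371×(1681)
So 23766×-3775 ≡ 1 (mod 53371), and -3775 mod 53371 = 49596.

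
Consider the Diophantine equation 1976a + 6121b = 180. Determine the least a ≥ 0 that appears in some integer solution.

3581

gcd(6121, 1976) = 1.
1 divides 180, so solutions exist.
By Bézout, 1976·(666) + 6121·(-215) = 1.
Scale by 180/1 = 180: (a₀, b₀) = (119880, -38700).
General solution: a = 119880 + 6121t, b = -38700 - 1976t for integer t.
a ≥ 0: smallest is 119880 mod 6121 = 3581 (at t = -19), with b = -1156.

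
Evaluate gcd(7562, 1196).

2

gcd(7562, 1196) = 2  (7562 = 6*1196 + 386, 1196 = 3*386 + 38, 386 = 10*38 + 6, 38 = 6*6 + 2, 6 = 3*2).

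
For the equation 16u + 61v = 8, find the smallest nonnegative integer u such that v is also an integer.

gcd(61, 16) = 1.
1 divides 8, so solutions exist.
By Bézout, 16×(-19) + 61×(5) = 1.
Scale by 8/1 = 8: (u₀, v₀) = (-152, 40).
General solution: u = -152 + 61t, v = 40 - 16t for integer t.
u ≥ 0: smallest is -152 mod 61 = 31 (at t = 3), with v = -8.

31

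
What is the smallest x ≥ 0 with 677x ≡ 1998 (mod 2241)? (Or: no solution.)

gcd(2241, 677):
  2241 = 3×677 + 210
  677 = 3×210 + 47
  210 = 4×47 + 22
  47 = 2×22 + 3
  22 = 7×3 + 1
  3 = 3×1
so gcd(2241, 677) = 1.
1 divides 1998, so solutions exist.
Back-substitute for Bézout coefficients:
  1 = 22 - 7×3
  ... = 677×(-715) + 2241×(216)
So 677×(-715) ≡ 1 (mod 2241); multiply by 1998: x ≡ -1428570 (mod 2241).
Smallest nonnegative: x = -1428570 mod 2241 = 1188.

1188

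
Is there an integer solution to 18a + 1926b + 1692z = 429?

gcd(1926, 18):
  1926 = 107×18
so gcd(1926, 18) = 18.
gcd(18, 1692) = 18.
18 does not divide 429 (remainder 15), so no integer solutions.

no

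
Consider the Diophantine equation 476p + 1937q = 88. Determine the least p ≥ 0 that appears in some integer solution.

635

gcd(1937, 476):
  1937 = 4×476 + 33
  476 = 14×33 + 14
  33 = 2×14 + 5
  14 = 2×5 + 4
  5 = 1×4 + 1
  4 = 4×1
so gcd(1937, 476) = 1.
1 divides 88, so solutions exist.
Back-substitute for Bézout coefficients:
  1 = 5 - 1×4
  ... = 476×(-411) + 1937×(101)
Scale by 88/1 = 88: (p₀, q₀) = (-36168, 8888).
General solution: p = -36168 + 1937t, q = 8888 - 476t for integer t.
p ≥ 0: smallest is -36168 mod 1937 = 635 (at t = 19), with q = -156.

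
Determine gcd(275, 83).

gcd(275, 83) = 1  (275 = 3·83 + 26, 83 = 3·26 + 5, 26 = 5·5 + 1, 5 = 5·1).

1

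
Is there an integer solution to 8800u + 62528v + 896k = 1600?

yes

gcd(62528, 8800) = 32  (62528 = 7·8800 + 928, 8800 = 9·928 + 448, 928 = 2·448 + 32, 448 = 14·32).
gcd(32, 896) = 32.
32 divides 1600, so integer solutions exist.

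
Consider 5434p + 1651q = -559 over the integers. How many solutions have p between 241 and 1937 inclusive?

14

gcd(5434, 1651):
  5434 = 3·1651 + 481
  1651 = 3·481 + 208
  481 = 2·208 + 65
  208 = 3·65 + 13
  65 = 5·13
so gcd(5434, 1651) = 13.
Back-substitute for Bézout coefficients:
  13 = 208 - 3·65
  ... = 5434·(-24) + 1651·(79)
Scale by -43: particular solution (1032, -3397); reduce p mod 127: (16, -53).
General solution: p = 16 + 127t, q = -53 - 418t for integer t.
241 ≤ 16 + 127t ≤ 1937 gives t ∈ [2, 15], which is 14 values.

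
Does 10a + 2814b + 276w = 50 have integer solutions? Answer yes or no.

yes

gcd(2814, 10) = 2  (2814 = 281*10 + 4, 10 = 2*4 + 2, 4 = 2*2).
gcd(2, 276) = 2.
2 divides 50, so integer solutions exist.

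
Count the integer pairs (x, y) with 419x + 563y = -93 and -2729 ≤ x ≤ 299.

5

gcd(563, 419) = 1  (563 = 1×419 + 144, 419 = 2×144 + 131, 144 = 1×131 + 13, 131 = 10×13 + 1, 13 = 13×1).
Back-substituting, 419×(43) + 563×(-32) = 1.
Scale by -93: particular solution (-3999, 2976); reduce x mod 563: (505, -376).
General solution: x = 505 + 563t, y = -376 - 419t for integer t.
-2729 ≤ 505 + 563t ≤ 299 gives t ∈ [-5, -1], which is 5 values.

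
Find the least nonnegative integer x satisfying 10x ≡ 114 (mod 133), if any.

38

gcd(133, 10) = 1  (133 = 13×10 + 3, 10 = 3×3 + 1, 3 = 3×1).
1 divides 114, so solutions exist.
Back-substituting, 10×(40) + 133×(-3) = 1.
So 10×(40) ≡ 1 (mod 133); multiply by 114: x ≡ 4560 (mod 133).
Smallest nonnegative: x = 4560 mod 133 = 38.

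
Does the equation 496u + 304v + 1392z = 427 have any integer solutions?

no

gcd(496, 304) = 16  (496 = 1*304 + 192, 304 = 1*192 + 112, 192 = 1*112 + 80, 112 = 1*80 + 32, 80 = 2*32 + 16, 32 = 2*16).
gcd(16, 1392) = 16.
16 does not divide 427 (remainder 11), so no integer solutions.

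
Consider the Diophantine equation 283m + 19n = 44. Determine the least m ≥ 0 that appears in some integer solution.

gcd(283, 19) = 1.
1 divides 44, so solutions exist.
By Bézout, 283·(9) + 19·(-134) = 1.
Scale by 44/1 = 44: (m₀, n₀) = (396, -5896).
General solution: m = 396 + 19t, n = -5896 - 283t for integer t.
m ≥ 0: smallest is 396 mod 19 = 16 (at t = -20), with n = -236.

16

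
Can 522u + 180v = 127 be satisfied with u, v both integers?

gcd(522, 180) = 18  (522 = 2·180 + 162, 180 = 1·162 + 18, 162 = 9·18).
18 does not divide 127 (remainder 1), so no integer solutions.

no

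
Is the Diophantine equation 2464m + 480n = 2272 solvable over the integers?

yes

gcd(2464, 480) = 32  (2464 = 5*480 + 64, 480 = 7*64 + 32, 64 = 2*32).
32 divides 2272, so integer solutions exist.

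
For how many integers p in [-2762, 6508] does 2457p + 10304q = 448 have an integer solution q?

7

gcd(10304, 2457) = 7  (10304 = 4*2457 + 476, 2457 = 5*476 + 77, 476 = 6*77 + 14, 77 = 5*14 + 7, 14 = 2*7).
Back-substituting, 2457*(671) + 10304*(-160) = 7.
Scale by 64: particular solution (42944, -10240); reduce p mod 1472: (256, -61).
General solution: p = 256 + 1472t, q = -61 - 351t for integer t.
-2762 ≤ 256 + 1472t ≤ 6508 gives t ∈ [-2, 4], which is 7 values.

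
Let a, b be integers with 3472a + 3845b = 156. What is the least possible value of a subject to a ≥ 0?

3123

gcd(3845, 3472) = 1  (3845 = 1*3472 + 373, 3472 = 9*373 + 115, 373 = 3*115 + 28, 115 = 4*28 + 3, 28 = 9*3 + 1, 3 = 3*1).
1 divides 156, so solutions exist.
Back-substituting, 3472*(-1237) + 3845*(1117) = 1.
Scale by 156/1 = 156: (a₀, b₀) = (-192972, 174252).
General solution: a = -192972 + 3845t, b = 174252 - 3472t for integer t.
a ≥ 0: smallest is -192972 mod 3845 = 3123 (at t = 51), with b = -2820.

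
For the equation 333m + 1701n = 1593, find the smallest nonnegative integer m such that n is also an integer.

15

gcd(1701, 333):
  1701 = 5·333 + 36
  333 = 9·36 + 9
  36 = 4·9
so gcd(1701, 333) = 9.
9 divides 1593, so solutions exist.
Back-substitute for Bézout coefficients:
  9 = 333 - 9·36
  ... = 333·(46) + 1701·(-9)
Scale by 1593/9 = 177: (m₀, n₀) = (8142, -1593).
General solution: m = 8142 + 189t, n = -1593 - 37t for integer t.
m ≥ 0: smallest is 8142 mod 189 = 15 (at t = -43), with n = -2.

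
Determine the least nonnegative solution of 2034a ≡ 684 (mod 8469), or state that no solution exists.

475

gcd(8469, 2034) = 9  (8469 = 4×2034 + 333, 2034 = 6×333 + 36, 333 = 9×36 + 9, 36 = 4×9).
9 divides 684, so solutions exist.
Back-substituting, 2034×(-229) + 8469×(55) = 9.
So 2034×(-229) ≡ 9 (mod 8469); multiply by 76: a ≡ -17404 (mod 941).
Smallest nonnegative: a = -17404 mod 941 = 475.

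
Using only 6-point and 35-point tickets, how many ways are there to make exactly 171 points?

Need nonnegative integers with 6j + 35k = 171.
gcd(6, 35) = 1, and 6·(6) + 35·(-1) = 1.
So (j₀, k₀) = (1026, -171); general j = 1026 + 35t, k = -171 - 6t.
j ≥ 0 ⇒ t ≥ -29; k ≥ 0 ⇒ t ≤ -29. That's 1 value of t.

1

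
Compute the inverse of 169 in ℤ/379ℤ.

gcd(379, 169):
  379 = 2·169 + 41
  169 = 4·41 + 5
  41 = 8·5 + 1
  5 = 5·1
so gcd(379, 169) = 1.
Back-substitute for Bézout coefficients:
  1 = 41 - 8·5
  ... = 169·(-74) + 379·(33)
So 169·-74 ≡ 1 (mod 379), and -74 mod 379 = 305.

305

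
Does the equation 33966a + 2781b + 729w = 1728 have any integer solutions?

gcd(33966, 2781) = 27  (33966 = 12×2781 + 594, 2781 = 4×594 + 405, 594 = 1×405 + 189, 405 = 2×189 + 27, 189 = 7×27).
gcd(27, 729) = 27.
27 divides 1728, so integer solutions exist.

yes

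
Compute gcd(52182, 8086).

gcd(52182, 8086):
  52182 = 6*8086 + 3666
  8086 = 2*3666 + 754
  3666 = 4*754 + 650
  754 = 1*650 + 104
  650 = 6*104 + 26
  104 = 4*26
so gcd(52182, 8086) = 26.

26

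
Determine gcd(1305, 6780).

gcd(6780, 1305):
  6780 = 5·1305 + 255
  1305 = 5·255 + 30
  255 = 8·30 + 15
  30 = 2·15
so gcd(6780, 1305) = 15.

15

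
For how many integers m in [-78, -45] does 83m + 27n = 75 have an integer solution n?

1

gcd(83, 27) = 1  (83 = 3·27 + 2, 27 = 13·2 + 1, 2 = 2·1).
Back-substituting, 83·(-13) + 27·(40) = 1.
Scale by 75: particular solution (-975, 3000); reduce m mod 27: (24, -71).
General solution: m = 24 + 27t, n = -71 - 83t for integer t.
-78 ≤ 24 + 27t ≤ -45 gives t ∈ [-3, -3], which is 1 value.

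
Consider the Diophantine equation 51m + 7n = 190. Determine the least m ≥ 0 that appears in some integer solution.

4

gcd(51, 7):
  51 = 7×7 + 2
  7 = 3×2 + 1
  2 = 2×1
so gcd(51, 7) = 1.
1 divides 190, so solutions exist.
Back-substitute for Bézout coefficients:
  1 = 7 - 3×2
  ... = 51×(-3) + 7×(22)
Scale by 190/1 = 190: (m₀, n₀) = (-570, 4180).
General solution: m = -570 + 7t, n = 4180 - 51t for integer t.
m ≥ 0: smallest is -570 mod 7 = 4 (at t = 82), with n = -2.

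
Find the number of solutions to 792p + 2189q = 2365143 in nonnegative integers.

15

gcd(2189, 792) = 11  (2189 = 2·792 + 605, 792 = 1·605 + 187, 605 = 3·187 + 44, 187 = 4·44 + 11, 44 = 4·11).
Back-substituting, 792·(47) + 2189·(-17) = 11.
Scale by 215013: one solution is (10105611, -3655221). Reduce p mod 199: (192, 1011).
General: p = 192 + 199t, q = 1011 - 72t.
p ≥ 0 ⇒ t ≥ 0; q ≥ 0 ⇒ t ≤ 14. So t ∈ [0, 14]: 15 solutions.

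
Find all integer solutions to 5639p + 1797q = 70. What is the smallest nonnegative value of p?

1406

gcd(5639, 1797):
  5639 = 3*1797 + 248
  1797 = 7*248 + 61
  248 = 4*61 + 4
  61 = 15*4 + 1
  4 = 4*1
so gcd(5639, 1797) = 1.
1 divides 70, so solutions exist.
Back-substitute for Bézout coefficients:
  1 = 61 - 15*4
  ... = 5639*(-442) + 1797*(1387)
Scale by 70/1 = 70: (p₀, q₀) = (-30940, 97090).
General solution: p = -30940 + 1797t, q = 97090 - 5639t for integer t.
p ≥ 0: smallest is -30940 mod 1797 = 1406 (at t = 18), with q = -4412.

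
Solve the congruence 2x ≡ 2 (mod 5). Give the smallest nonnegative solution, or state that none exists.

gcd(5, 2) = 1.
1 divides 2, so solutions exist.
By Bézout, 2*(-2) + 5*(1) = 1.
So 2*(-2) ≡ 1 (mod 5); multiply by 2: x ≡ -4 (mod 5).
Smallest nonnegative: x = -4 mod 5 = 1.

1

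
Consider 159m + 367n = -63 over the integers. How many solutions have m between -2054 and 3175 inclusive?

gcd(367, 159):
  367 = 2×159 + 49
  159 = 3×49 + 12
  49 = 4×12 + 1
  12 = 12×1
so gcd(367, 159) = 1.
Back-substitute for Bézout coefficients:
  1 = 49 - 4×12
  ... = 159×(-30) + 367×(13)
Scale by -63: particular solution (1890, -819); reduce m mod 367: (55, -24).
General solution: m = 55 + 367t, n = -24 - 159t for integer t.
-2054 ≤ 55 + 367t ≤ 3175 gives t ∈ [-5, 8], which is 14 values.

14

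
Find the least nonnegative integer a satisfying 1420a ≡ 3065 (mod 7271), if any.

gcd(7271, 1420) = 1.
1 divides 3065, so solutions exist.
By Bézout, 1420*(-978) + 7271*(191) = 1.
So 1420*(-978) ≡ 1 (mod 7271); multiply by 3065: a ≡ -2997570 (mod 7271).
Smallest nonnegative: a = -2997570 mod 7271 = 5353.

5353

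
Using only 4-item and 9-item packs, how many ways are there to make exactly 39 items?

Need nonnegative integers with 4j + 9k = 39.
gcd(4, 9) = 1, and 4·(-2) + 9·(1) = 1.
So (j₀, k₀) = (-78, 39); general j = -78 + 9t, k = 39 - 4t.
j ≥ 0 ⇒ t ≥ 9; k ≥ 0 ⇒ t ≤ 9. That's 1 value of t.

1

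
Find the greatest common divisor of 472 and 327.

gcd(472, 327):
  472 = 1*327 + 145
  327 = 2*145 + 37
  145 = 3*37 + 34
  37 = 1*34 + 3
  34 = 11*3 + 1
  3 = 3*1
so gcd(472, 327) = 1.

1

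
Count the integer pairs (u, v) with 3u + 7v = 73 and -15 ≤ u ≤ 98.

16

gcd(7, 3) = 1.
By Bézout, 3*(-2) + 7*(1) = 1.
Particular solution: (1, 10).
General solution: u = 1 + 7t, v = 10 - 3t for integer t.
-15 ≤ 1 + 7t ≤ 98 gives t ∈ [-2, 13], which is 16 values.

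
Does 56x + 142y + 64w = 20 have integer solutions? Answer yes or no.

yes

gcd(142, 56) = 2  (142 = 2·56 + 30, 56 = 1·30 + 26, 30 = 1·26 + 4, 26 = 6·4 + 2, 4 = 2·2).
gcd(2, 64) = 2.
2 divides 20, so integer solutions exist.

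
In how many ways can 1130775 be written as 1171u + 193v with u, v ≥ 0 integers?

5

gcd(1171, 193):
  1171 = 6*193 + 13
  193 = 14*13 + 11
  13 = 1*11 + 2
  11 = 5*2 + 1
  2 = 2*1
so gcd(1171, 193) = 1.
Back-substitute for Bézout coefficients:
  1 = 11 - 5*2
  ... = 1171*(-89) + 193*(540)
Scale by 1130775: one solution is (-100638975, 610618500). Reduce u mod 193: (103, 5234).
General: u = 103 + 193t, v = 5234 - 1171t.
u ≥ 0 ⇒ t ≥ 0; v ≥ 0 ⇒ t ≤ 4. So t ∈ [0, 4]: 5 solutions.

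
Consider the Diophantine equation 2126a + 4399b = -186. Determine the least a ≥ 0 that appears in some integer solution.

gcd(4399, 2126) = 1  (4399 = 2×2126 + 147, 2126 = 14×147 + 68, 147 = 2×68 + 11, 68 = 6×11 + 2, 11 = 5×2 + 1, 2 = 2×1).
1 divides -186, so solutions exist.
Back-substituting, 2126×(-2005) + 4399×(969) = 1.
Scale by -186/1 = -186: (a₀, b₀) = (372930, -180234).
General solution: a = 372930 + 4399t, b = -180234 - 2126t for integer t.
a ≥ 0: smallest is 372930 mod 4399 = 3414 (at t = -84), with b = -1650.

3414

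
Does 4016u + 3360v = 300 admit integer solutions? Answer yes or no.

no

gcd(4016, 3360) = 16  (4016 = 1·3360 + 656, 3360 = 5·656 + 80, 656 = 8·80 + 16, 80 = 5·16).
16 does not divide 300 (remainder 12), so no integer solutions.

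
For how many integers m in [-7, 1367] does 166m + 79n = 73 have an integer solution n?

18

gcd(166, 79) = 1.
By Bézout, 166×(10) + 79×(-21) = 1.
Particular solution: (19, -39).
General solution: m = 19 + 79t, n = -39 - 166t for integer t.
-7 ≤ 19 + 79t ≤ 1367 gives t ∈ [0, 17], which is 18 values.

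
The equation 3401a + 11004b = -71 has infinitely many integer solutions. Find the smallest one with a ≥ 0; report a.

gcd(11004, 3401) = 1  (11004 = 3·3401 + 801, 3401 = 4·801 + 197, 801 = 4·197 + 13, 197 = 15·13 + 2, 13 = 6·2 + 1, 2 = 2·1).
1 divides -71, so solutions exist.
Back-substituting, 3401·(-5083) + 11004·(1571) = 1.
Scale by -71/1 = -71: (a₀, b₀) = (360893, -111541).
General solution: a = 360893 + 11004t, b = -111541 - 3401t for integer t.
a ≥ 0: smallest is 360893 mod 11004 = 8765 (at t = -32), with b = -2709.

8765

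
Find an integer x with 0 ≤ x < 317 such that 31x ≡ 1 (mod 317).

225

gcd(317, 31):
  317 = 10·31 + 7
  31 = 4·7 + 3
  7 = 2·3 + 1
  3 = 3·1
so gcd(317, 31) = 1.
Back-substitute for Bézout coefficients:
  1 = 7 - 2·3
  ... = 31·(-92) + 317·(9)
So 31·-92 ≡ 1 (mod 317), and -92 mod 317 = 225.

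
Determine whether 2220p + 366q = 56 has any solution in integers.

no

gcd(2220, 366) = 6  (2220 = 6×366 + 24, 366 = 15×24 + 6, 24 = 4×6).
6 does not divide 56 (remainder 2), so no integer solutions.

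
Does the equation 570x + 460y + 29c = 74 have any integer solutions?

gcd(570, 460) = 10  (570 = 1×460 + 110, 460 = 4×110 + 20, 110 = 5×20 + 10, 20 = 2×10).
gcd(10, 29) = 1.
1 divides 74, so integer solutions exist.

yes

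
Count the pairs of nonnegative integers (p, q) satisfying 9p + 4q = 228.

gcd(9, 4) = 1  (9 = 2×4 + 1, 4 = 4×1).
Back-substituting, 9×(1) + 4×(-2) = 1.
Scale by 228: one solution is (228, -456). Reduce p mod 4: (0, 57).
General: p = 0 + 4t, q = 57 - 9t.
p ≥ 0 ⇒ t ≥ 0; q ≥ 0 ⇒ t ≤ 6. So t ∈ [0, 6]: 7 solutions.

7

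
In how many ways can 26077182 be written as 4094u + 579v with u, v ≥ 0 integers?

11

gcd(4094, 579) = 1  (4094 = 7·579 + 41, 579 = 14·41 + 5, 41 = 8·5 + 1, 5 = 5·1).
Back-substituting, 4094·(113) + 579·(-799) = 1.
Scale by 26077182: one solution is (2946721566, -20835668418). Reduce u mod 579: (75, 44508).
General: u = 75 + 579t, v = 44508 - 4094t.
u ≥ 0 ⇒ t ≥ 0; v ≥ 0 ⇒ t ≤ 10. So t ∈ [0, 10]: 11 solutions.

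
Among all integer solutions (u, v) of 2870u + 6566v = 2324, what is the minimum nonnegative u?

gcd(6566, 2870):
  6566 = 2·2870 + 826
  2870 = 3·826 + 392
  826 = 2·392 + 42
  392 = 9·42 + 14
  42 = 3·14
so gcd(6566, 2870) = 14.
14 divides 2324, so solutions exist.
Back-substitute for Bézout coefficients:
  14 = 392 - 9·42
  ... = 2870·(151) + 6566·(-66)
Scale by 2324/14 = 166: (u₀, v₀) = (25066, -10956).
General solution: u = 25066 + 469t, v = -10956 - 205t for integer t.
u ≥ 0: smallest is 25066 mod 469 = 209 (at t = -53), with v = -91.

209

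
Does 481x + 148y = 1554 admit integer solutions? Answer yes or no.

yes

gcd(481, 148):
  481 = 3·148 + 37
  148 = 4·37
so gcd(481, 148) = 37.
37 divides 1554, so integer solutions exist.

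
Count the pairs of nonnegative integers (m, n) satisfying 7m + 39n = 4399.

16

gcd(39, 7):
  39 = 5·7 + 4
  7 = 1·4 + 3
  4 = 1·3 + 1
  3 = 3·1
so gcd(39, 7) = 1.
Back-substitute for Bézout coefficients:
  1 = 4 - 1·3
  ... = 7·(-11) + 39·(2)
Scale by 4399: one solution is (-48389, 8798). Reduce m mod 39: (10, 111).
General: m = 10 + 39t, n = 111 - 7t.
m ≥ 0 ⇒ t ≥ 0; n ≥ 0 ⇒ t ≤ 15. So t ∈ [0, 15]: 16 solutions.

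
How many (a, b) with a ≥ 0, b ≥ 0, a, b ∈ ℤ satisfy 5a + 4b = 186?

9

gcd(5, 4) = 1  (5 = 1*4 + 1, 4 = 4*1).
Back-substituting, 5*(1) + 4*(-1) = 1.
Scale by 186: one solution is (186, -186). Reduce a mod 4: (2, 44).
General: a = 2 + 4t, b = 44 - 5t.
a ≥ 0 ⇒ t ≥ 0; b ≥ 0 ⇒ t ≤ 8. So t ∈ [0, 8]: 9 solutions.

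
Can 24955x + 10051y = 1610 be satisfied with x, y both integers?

gcd(24955, 10051):
  24955 = 2·10051 + 4853
  10051 = 2·4853 + 345
  4853 = 14·345 + 23
  345 = 15·23
so gcd(24955, 10051) = 23.
23 divides 1610, so integer solutions exist.

yes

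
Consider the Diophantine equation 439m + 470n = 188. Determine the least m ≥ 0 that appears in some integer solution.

282

gcd(470, 439) = 1  (470 = 1*439 + 31, 439 = 14*31 + 5, 31 = 6*5 + 1, 5 = 5*1).
1 divides 188, so solutions exist.
Back-substituting, 439*(-91) + 470*(85) = 1.
Scale by 188/1 = 188: (m₀, n₀) = (-17108, 15980).
General solution: m = -17108 + 470t, n = 15980 - 439t for integer t.
m ≥ 0: smallest is -17108 mod 470 = 282 (at t = 37), with n = -263.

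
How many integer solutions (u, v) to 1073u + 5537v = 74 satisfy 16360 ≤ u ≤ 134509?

gcd(5537, 1073) = 1  (5537 = 5·1073 + 172, 1073 = 6·172 + 41, 172 = 4·41 + 8, 41 = 5·8 + 1, 8 = 8·1).
Back-substituting, 1073·(676) + 5537·(-131) = 1.
Scale by 74: particular solution (50024, -9694); reduce u mod 5537: (191, -37).
General solution: u = 191 + 5537t, v = -37 - 1073t for integer t.
16360 ≤ 191 + 5537t ≤ 134509 gives t ∈ [3, 24], which is 22 values.

22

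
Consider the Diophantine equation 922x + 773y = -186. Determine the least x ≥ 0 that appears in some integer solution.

gcd(922, 773) = 1.
1 divides -186, so solutions exist.
By Bézout, 922·(-83) + 773·(99) = 1.
Scale by -186/1 = -186: (x₀, y₀) = (15438, -18414).
General solution: x = 15438 + 773t, y = -18414 - 922t for integer t.
x ≥ 0: smallest is 15438 mod 773 = 751 (at t = -19), with y = -896.

751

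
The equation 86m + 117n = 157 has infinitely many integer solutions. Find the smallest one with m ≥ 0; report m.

gcd(117, 86):
  117 = 1·86 + 31
  86 = 2·31 + 24
  31 = 1·24 + 7
  24 = 3·7 + 3
  7 = 2·3 + 1
  3 = 3·1
so gcd(117, 86) = 1.
1 divides 157, so solutions exist.
Back-substitute for Bézout coefficients:
  1 = 7 - 2·3
  ... = 86·(-34) + 117·(25)
Scale by 157/1 = 157: (m₀, n₀) = (-5338, 3925).
General solution: m = -5338 + 117t, n = 3925 - 86t for integer t.
m ≥ 0: smallest is -5338 mod 117 = 44 (at t = 46), with n = -31.

44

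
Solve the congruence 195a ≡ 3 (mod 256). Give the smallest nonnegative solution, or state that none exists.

193

gcd(256, 195):
  256 = 1·195 + 61
  195 = 3·61 + 12
  61 = 5·12 + 1
  12 = 12·1
so gcd(256, 195) = 1.
1 divides 3, so solutions exist.
Back-substitute for Bézout coefficients:
  1 = 61 - 5·12
  ... = 195·(-21) + 256·(16)
So 195·(-21) ≡ 1 (mod 256); multiply by 3: a ≡ -63 (mod 256).
Smallest nonnegative: a = -63 mod 256 = 193.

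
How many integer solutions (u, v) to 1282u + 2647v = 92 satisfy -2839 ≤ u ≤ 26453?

12

gcd(2647, 1282):
  2647 = 2·1282 + 83
  1282 = 15·83 + 37
  83 = 2·37 + 9
  37 = 4·9 + 1
  9 = 9·1
so gcd(2647, 1282) = 1.
Back-substitute for Bézout coefficients:
  1 = 37 - 4·9
  ... = 1282·(287) + 2647·(-139)
Scale by 92: particular solution (26404, -12788); reduce u mod 2647: (2581, -1250).
General solution: u = 2581 + 2647t, v = -1250 - 1282t for integer t.
-2839 ≤ 2581 + 2647t ≤ 26453 gives t ∈ [-2, 9], which is 12 values.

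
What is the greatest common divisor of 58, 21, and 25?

1

gcd(58, 21):
  58 = 2*21 + 16
  21 = 1*16 + 5
  16 = 3*5 + 1
  5 = 5*1
so gcd(58, 21) = 1.
gcd(1, 25) = 1.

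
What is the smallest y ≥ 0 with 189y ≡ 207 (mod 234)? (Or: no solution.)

11

gcd(234, 189) = 9.
9 divides 207, so solutions exist.
By Bézout, 189*(5) + 234*(-4) = 9.
So 189*(5) ≡ 9 (mod 234); multiply by 23: y ≡ 115 (mod 26).
Smallest nonnegative: y = 115 mod 26 = 11.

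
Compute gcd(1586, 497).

gcd(1586, 497):
  1586 = 3*497 + 95
  497 = 5*95 + 22
  95 = 4*22 + 7
  22 = 3*7 + 1
  7 = 7*1
so gcd(1586, 497) = 1.

1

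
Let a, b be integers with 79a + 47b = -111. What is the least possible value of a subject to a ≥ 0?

45

gcd(79, 47) = 1.
1 divides -111, so solutions exist.
By Bézout, 79*(-22) + 47*(37) = 1.
Scale by -111/1 = -111: (a₀, b₀) = (2442, -4107).
General solution: a = 2442 + 47t, b = -4107 - 79t for integer t.
a ≥ 0: smallest is 2442 mod 47 = 45 (at t = -51), with b = -78.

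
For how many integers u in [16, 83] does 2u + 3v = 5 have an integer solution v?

gcd(3, 2) = 1  (3 = 1*2 + 1, 2 = 2*1).
Back-substituting, 2*(-1) + 3*(1) = 1.
Scale by 5: particular solution (-5, 5); reduce u mod 3: (1, 1).
General solution: u = 1 + 3t, v = 1 - 2t for integer t.
16 ≤ 1 + 3t ≤ 83 gives t ∈ [5, 27], which is 23 values.

23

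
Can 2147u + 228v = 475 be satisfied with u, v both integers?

yes

gcd(2147, 228) = 19  (2147 = 9·228 + 95, 228 = 2·95 + 38, 95 = 2·38 + 19, 38 = 2·19).
19 divides 475, so integer solutions exist.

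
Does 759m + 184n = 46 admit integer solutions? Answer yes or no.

yes

gcd(759, 184) = 23  (759 = 4*184 + 23, 184 = 8*23).
23 divides 46, so integer solutions exist.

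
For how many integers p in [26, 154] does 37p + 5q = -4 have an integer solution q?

26

gcd(37, 5):
  37 = 7·5 + 2
  5 = 2·2 + 1
  2 = 2·1
so gcd(37, 5) = 1.
Back-substitute for Bézout coefficients:
  1 = 5 - 2·2
  ... = 37·(-2) + 5·(15)
Scale by -4: particular solution (8, -60); reduce p mod 5: (3, -23).
General solution: p = 3 + 5t, q = -23 - 37t for integer t.
26 ≤ 3 + 5t ≤ 154 gives t ∈ [5, 30], which is 26 values.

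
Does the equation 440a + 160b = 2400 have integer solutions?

gcd(440, 160) = 40  (440 = 2*160 + 120, 160 = 1*120 + 40, 120 = 3*40).
40 divides 2400, so integer solutions exist.

yes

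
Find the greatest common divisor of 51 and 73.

1

gcd(73, 51):
  73 = 1*51 + 22
  51 = 2*22 + 7
  22 = 3*7 + 1
  7 = 7*1
so gcd(73, 51) = 1.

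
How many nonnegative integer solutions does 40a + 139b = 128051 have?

gcd(139, 40) = 1  (139 = 3×40 + 19, 40 = 2×19 + 2, 19 = 9×2 + 1, 2 = 2×1).
Back-substituting, 40×(-66) + 139×(19) = 1.
Scale by 128051: one solution is (-8451366, 2432969). Reduce a mod 139: (112, 889).
General: a = 112 + 139t, b = 889 - 40t.
a ≥ 0 ⇒ t ≥ 0; b ≥ 0 ⇒ t ≤ 22. So t ∈ [0, 22]: 23 solutions.

23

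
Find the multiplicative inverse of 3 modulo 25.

gcd(25, 3) = 1.
By Bézout, 3*(-8) + 25*(1) = 1.
So 3*-8 ≡ 1 (mod 25), and -8 mod 25 = 17.

17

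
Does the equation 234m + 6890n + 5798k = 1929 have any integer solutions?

gcd(6890, 234) = 26.
gcd(26, 5798) = 26.
26 does not divide 1929 (remainder 5), so no integer solutions.

no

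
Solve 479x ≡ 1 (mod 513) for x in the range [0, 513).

347

gcd(513, 479):
  513 = 1*479 + 34
  479 = 14*34 + 3
  34 = 11*3 + 1
  3 = 3*1
so gcd(513, 479) = 1.
Back-substitute for Bézout coefficients:
  1 = 34 - 11*3
  ... = 479*(-166) + 513*(155)
So 479*-166 ≡ 1 (mod 513), and -166 mod 513 = 347.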